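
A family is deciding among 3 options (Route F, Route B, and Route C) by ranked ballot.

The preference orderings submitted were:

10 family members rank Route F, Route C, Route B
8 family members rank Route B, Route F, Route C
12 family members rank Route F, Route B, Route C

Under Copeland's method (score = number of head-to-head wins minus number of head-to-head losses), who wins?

Pairwise results:
  Route F vs Route B: Route F wins 22–8.
  Route F vs Route C: Route F wins 30–0.
  Route B vs Route C: Route B wins 20–10.
Copeland scores (wins − losses):
  Route F: 2 − 0 = 2
  Route B: 1 − 1 = 0
  Route C: 0 − 2 = -2
Route F has the best Copeland score.

Route F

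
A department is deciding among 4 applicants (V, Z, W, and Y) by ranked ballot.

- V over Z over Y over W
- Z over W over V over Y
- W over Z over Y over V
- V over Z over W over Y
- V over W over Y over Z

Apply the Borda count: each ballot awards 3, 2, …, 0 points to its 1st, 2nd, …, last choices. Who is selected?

Borda scores:
  V: 3 + 1 + 0 + 3 + 3 = 10
  Z: 2 + 3 + 2 + 2 + 0 = 9
  W: 0 + 2 + 3 + 1 + 2 = 8
  Y: 1 + 0 + 1 + 0 + 1 = 3
V has the highest total.

V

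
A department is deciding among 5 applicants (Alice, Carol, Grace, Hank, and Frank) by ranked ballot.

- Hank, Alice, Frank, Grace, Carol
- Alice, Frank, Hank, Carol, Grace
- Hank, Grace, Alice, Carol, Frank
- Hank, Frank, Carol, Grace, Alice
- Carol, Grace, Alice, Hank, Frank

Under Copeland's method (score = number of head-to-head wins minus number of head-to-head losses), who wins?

Hank

Pairwise results:
  Alice vs Carol: Alice wins 3–2.
  Alice vs Grace: Grace wins 3–2.
  Alice vs Hank: Hank wins 3–2.
  Alice vs Frank: Alice wins 4–1.
  Carol vs Grace: Carol wins 3–2.
  Carol vs Hank: Hank wins 4–1.
  Carol vs Frank: Frank wins 3–2.
  Grace vs Hank: Hank wins 4–1.
  Grace vs Frank: Frank wins 3–2.
  Hank vs Frank: Hank wins 4–1.
Copeland scores (wins − losses):
  Alice: 2 − 2 = 0
  Carol: 1 − 3 = -2
  Grace: 1 − 3 = -2
  Hank: 4 − 0 = 4
  Frank: 2 − 2 = 0
Hank has the best Copeland score.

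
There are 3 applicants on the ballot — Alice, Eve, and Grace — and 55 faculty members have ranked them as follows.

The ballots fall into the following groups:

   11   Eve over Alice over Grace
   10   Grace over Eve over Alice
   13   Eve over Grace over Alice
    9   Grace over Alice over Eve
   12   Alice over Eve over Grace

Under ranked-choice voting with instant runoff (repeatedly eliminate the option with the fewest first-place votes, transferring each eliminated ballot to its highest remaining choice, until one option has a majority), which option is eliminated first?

Round 1: Eve 24, Grace 19, Alice 12. Alice has the fewest and is eliminated.
Round 2: Eve 36, Grace 19. Eve has a majority.

Alice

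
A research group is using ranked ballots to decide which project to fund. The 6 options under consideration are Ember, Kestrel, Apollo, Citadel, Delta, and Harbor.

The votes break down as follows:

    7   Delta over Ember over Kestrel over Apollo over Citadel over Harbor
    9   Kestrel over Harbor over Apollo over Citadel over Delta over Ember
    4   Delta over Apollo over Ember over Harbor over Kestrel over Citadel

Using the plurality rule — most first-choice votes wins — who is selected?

Delta

First-place vote totals:
  Ember: 0
  Kestrel: 9
  Apollo: 0
  Citadel: 0
  Delta: 11
  Harbor: 0
Delta has the most first-place votes.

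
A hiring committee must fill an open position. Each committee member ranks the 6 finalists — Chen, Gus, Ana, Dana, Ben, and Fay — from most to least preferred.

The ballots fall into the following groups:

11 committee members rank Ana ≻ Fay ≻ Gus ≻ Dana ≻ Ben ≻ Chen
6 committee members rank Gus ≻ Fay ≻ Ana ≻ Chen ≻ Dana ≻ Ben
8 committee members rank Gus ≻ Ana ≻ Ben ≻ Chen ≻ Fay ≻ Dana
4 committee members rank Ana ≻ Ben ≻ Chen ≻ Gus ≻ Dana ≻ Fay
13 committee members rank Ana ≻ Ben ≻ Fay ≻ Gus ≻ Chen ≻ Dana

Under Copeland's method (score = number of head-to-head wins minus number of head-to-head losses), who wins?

Pairwise results:
  Chen vs Gus: Gus wins 38–4.
  Chen vs Ana: Ana wins 42–0.
  Chen vs Dana: Chen wins 31–11.
  Chen vs Ben: Ben wins 36–6.
  Chen vs Fay: Fay wins 30–12.
  Gus vs Ana: Ana wins 28–14.
  Gus vs Dana: Gus wins 42–0.
  Gus vs Ben: Gus wins 25–17.
  Gus vs Fay: Fay wins 24–18.
  Ana vs Dana: Ana wins 42–0.
  Ana vs Ben: Ana wins 42–0.
  Ana vs Fay: Ana wins 36–6.
  Dana vs Ben: Ben wins 25–17.
  Dana vs Fay: Fay wins 38–4.
  Ben vs Fay: Ben wins 25–17.
Copeland scores (wins − losses):
  Chen: 1 − 4 = -3
  Gus: 3 − 2 = 1
  Ana: 5 − 0 = 5
  Dana: 0 − 5 = -5
  Ben: 3 − 2 = 1
  Fay: 3 − 2 = 1
Ana has the best Copeland score.

Ana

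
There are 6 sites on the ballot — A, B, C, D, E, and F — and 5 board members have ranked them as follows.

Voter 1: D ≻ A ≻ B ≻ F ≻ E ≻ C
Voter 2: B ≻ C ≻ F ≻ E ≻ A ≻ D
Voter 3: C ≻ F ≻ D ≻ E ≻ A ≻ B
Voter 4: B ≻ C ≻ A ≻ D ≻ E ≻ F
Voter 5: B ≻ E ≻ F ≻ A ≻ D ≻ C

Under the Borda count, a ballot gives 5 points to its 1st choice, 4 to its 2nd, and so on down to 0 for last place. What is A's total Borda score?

11

Borda scores:
  A: 4 + 1 + 1 + 3 + 2 = 11
  B: 3 + 5 + 0 + 5 + 5 = 18
  C: 0 + 4 + 5 + 4 + 0 = 13
  D: 5 + 0 + 3 + 2 + 1 = 11
  E: 1 + 2 + 2 + 1 + 4 = 10
  F: 2 + 3 + 4 + 0 + 3 = 12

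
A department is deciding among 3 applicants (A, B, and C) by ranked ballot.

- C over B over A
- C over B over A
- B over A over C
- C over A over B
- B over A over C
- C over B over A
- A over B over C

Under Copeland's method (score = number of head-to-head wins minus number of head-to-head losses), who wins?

C

Pairwise results:
  A vs B: B wins 5–2.
  A vs C: C wins 4–3.
  B vs C: C wins 4–3.
Copeland scores (wins − losses):
  A: 0 − 2 = -2
  B: 1 − 1 = 0
  C: 2 − 0 = 2
C has the best Copeland score.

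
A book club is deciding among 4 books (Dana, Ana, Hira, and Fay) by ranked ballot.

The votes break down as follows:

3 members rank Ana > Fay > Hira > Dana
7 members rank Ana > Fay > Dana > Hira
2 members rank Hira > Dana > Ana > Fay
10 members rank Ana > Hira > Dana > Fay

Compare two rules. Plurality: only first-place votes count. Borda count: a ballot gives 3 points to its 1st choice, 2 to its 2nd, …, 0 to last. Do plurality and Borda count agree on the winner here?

Yes

Plurality first-place counts: Dana 0, Ana 20, Hira 2, Fay 0 → Ana.
Borda totals: Dana 21, Ana 62, Hira 29, Fay 20 → Ana.
The two rules agree on Ana.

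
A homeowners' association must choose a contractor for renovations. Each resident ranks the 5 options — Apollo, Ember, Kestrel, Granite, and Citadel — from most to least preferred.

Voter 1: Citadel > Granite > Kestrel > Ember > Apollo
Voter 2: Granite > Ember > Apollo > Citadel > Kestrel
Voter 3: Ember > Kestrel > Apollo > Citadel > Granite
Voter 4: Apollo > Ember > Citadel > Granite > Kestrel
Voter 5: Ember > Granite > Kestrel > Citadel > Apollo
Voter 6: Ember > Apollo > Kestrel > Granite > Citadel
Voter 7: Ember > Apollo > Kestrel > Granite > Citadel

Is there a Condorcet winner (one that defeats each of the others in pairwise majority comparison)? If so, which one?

Ember

Head-to-head results (7 voters total):
Apollo vs Ember: Ember wins 6–1.
Apollo vs Kestrel: Apollo wins 4–3.
Apollo vs Granite: Apollo wins 4–3.
Apollo vs Citadel: Apollo wins 5–2.
Ember vs Kestrel: Ember wins 6–1.
Ember vs Granite: Ember wins 5–2.
Ember vs Citadel: Ember wins 6–1.
Kestrel vs Granite: Granite wins 4–3.
Kestrel vs Citadel: Kestrel wins 4–3.
Granite vs Citadel: Granite wins 4–3.
Ember beats each rival — Apollo (6–1), Kestrel (6–1), Granite (5–2), Citadel (6–1) — so Ember is the Condorcet winner.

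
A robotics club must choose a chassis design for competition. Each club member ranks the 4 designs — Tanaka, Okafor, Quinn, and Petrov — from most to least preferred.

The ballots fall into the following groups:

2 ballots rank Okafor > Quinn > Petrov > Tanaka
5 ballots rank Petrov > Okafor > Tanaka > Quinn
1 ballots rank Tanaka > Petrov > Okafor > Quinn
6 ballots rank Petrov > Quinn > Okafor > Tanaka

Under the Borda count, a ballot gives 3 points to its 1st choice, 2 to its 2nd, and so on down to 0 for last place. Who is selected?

Borda scores:
  Tanaka: 2·0 + 5·1 + 3 + 6·0 = 8
  Okafor: 2·3 + 5·2 + 1 + 6·1 = 23
  Quinn: 2·2 + 5·0 + 0 + 6·2 = 16
  Petrov: 2·1 + 5·3 + 2 + 6·3 = 37
Petrov has the highest total.

Petrov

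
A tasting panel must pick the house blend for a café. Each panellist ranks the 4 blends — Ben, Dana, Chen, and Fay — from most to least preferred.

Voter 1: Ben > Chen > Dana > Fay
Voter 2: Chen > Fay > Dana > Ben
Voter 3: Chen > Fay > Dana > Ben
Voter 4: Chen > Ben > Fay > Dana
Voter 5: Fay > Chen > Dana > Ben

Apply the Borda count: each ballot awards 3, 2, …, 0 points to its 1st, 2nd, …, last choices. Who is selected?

Chen

Borda scores:
  Ben: 3 + 0 + 0 + 2 + 0 = 5
  Dana: 1 + 1 + 1 + 0 + 1 = 4
  Chen: 2 + 3 + 3 + 3 + 2 = 13
  Fay: 0 + 2 + 2 + 1 + 3 = 8
Chen has the highest total.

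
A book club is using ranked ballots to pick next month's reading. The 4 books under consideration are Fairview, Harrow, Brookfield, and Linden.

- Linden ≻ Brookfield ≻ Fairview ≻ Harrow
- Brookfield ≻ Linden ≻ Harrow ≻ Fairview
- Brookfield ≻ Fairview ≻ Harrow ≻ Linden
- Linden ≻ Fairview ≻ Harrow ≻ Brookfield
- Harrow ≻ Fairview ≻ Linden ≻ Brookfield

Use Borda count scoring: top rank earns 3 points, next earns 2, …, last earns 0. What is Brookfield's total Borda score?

Borda scores:
  Fairview: 1 + 0 + 2 + 2 + 2 = 7
  Harrow: 0 + 1 + 1 + 1 + 3 = 6
  Brookfield: 2 + 3 + 3 + 0 + 0 = 8
  Linden: 3 + 2 + 0 + 3 + 1 = 9

8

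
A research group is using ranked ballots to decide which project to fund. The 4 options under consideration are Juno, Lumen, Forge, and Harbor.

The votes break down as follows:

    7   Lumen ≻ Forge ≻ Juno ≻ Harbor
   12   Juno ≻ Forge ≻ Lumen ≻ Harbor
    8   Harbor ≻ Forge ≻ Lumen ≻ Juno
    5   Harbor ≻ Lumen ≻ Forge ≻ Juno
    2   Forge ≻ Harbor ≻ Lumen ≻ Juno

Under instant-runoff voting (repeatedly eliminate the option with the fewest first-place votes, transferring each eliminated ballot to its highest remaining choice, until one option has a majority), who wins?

Round 1: Harbor 13, Juno 12, Lumen 7, Forge 2. Forge has the fewest and is eliminated.
Round 2: Harbor 15, Juno 12, Lumen 7. Lumen has the fewest and is eliminated.
Round 3: Juno 19, Harbor 15. Juno has a majority.

Juno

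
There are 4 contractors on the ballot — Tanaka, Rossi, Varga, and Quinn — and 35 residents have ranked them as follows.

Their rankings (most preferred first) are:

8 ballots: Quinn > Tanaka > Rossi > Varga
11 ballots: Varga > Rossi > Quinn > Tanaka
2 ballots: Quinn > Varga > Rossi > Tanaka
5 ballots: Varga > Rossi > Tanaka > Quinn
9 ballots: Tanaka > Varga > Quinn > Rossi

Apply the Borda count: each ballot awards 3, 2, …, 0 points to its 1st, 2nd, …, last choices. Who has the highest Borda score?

Varga

Borda scores:
  Tanaka: 8·2 + 11·0 + 2·0 + 5·1 + 9·3 = 48
  Rossi: 8·1 + 11·2 + 2·1 + 5·2 + 9·0 = 42
  Varga: 8·0 + 11·3 + 2·2 + 5·3 + 9·2 = 70
  Quinn: 8·3 + 11·1 + 2·3 + 5·0 + 9·1 = 50
Varga has the highest total.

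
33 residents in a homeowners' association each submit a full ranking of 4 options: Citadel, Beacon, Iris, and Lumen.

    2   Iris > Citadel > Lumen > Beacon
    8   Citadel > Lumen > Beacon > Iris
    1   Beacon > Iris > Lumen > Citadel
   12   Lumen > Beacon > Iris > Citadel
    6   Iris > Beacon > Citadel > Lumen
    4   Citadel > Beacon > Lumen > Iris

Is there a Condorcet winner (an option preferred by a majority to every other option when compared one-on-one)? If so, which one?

Head-to-head results (33 voters total):
Citadel vs Beacon: Beacon wins 19–14.
Citadel vs Iris: Iris wins 21–12.
Citadel vs Lumen: Citadel wins 20–13.
Beacon vs Iris: Beacon wins 25–8.
Beacon vs Lumen: Lumen wins 22–11.
Iris vs Lumen: Lumen wins 24–9.
No candidate beats all others: Citadel beats Lumen beats Beacon beats Citadel, a majority cycle.

No Condorcet winner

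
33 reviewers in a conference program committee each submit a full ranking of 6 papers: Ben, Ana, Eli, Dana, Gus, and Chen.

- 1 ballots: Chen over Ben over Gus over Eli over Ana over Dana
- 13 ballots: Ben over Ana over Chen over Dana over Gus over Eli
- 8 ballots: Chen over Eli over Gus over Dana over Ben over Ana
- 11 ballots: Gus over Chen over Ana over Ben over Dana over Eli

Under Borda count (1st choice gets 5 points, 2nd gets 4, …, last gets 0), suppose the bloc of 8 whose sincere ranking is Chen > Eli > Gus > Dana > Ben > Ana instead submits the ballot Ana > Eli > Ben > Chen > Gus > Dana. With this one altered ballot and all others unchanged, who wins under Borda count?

Ana

Borda totals with the altered ballot: Ben 115, Ana 126, Eli 34, Dana 37, Gus 79, Chen 104.
The switch changes the winner from Chen to Ana.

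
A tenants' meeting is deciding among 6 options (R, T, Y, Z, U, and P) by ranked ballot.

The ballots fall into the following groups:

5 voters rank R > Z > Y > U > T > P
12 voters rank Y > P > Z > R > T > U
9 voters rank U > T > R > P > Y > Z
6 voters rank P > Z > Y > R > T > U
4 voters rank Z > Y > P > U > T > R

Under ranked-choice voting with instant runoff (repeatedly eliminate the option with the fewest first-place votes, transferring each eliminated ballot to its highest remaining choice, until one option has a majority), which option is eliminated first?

Round 1: Y 12, U 9, P 6, R 5, Z 4, T 0. T has the fewest and is eliminated.
Round 2: Y 12, U 9, P 6, R 5, Z 4. Z has the fewest and is eliminated.
Round 3: Y 16, U 9, P 6, R 5. R has the fewest and is eliminated.
Round 4: Y 21, U 9, P 6. Y has a majority.

T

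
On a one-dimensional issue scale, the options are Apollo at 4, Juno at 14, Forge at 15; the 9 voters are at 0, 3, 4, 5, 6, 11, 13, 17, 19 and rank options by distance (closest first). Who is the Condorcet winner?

Apollo

With single-peaked preferences on a line, the Condorcet winner is the candidate closest to the median voter.
The median voter (position 6) is closest to Apollo at 4.
Check: Apollo vs Forge — voters closer to Apollo: 5 of 9.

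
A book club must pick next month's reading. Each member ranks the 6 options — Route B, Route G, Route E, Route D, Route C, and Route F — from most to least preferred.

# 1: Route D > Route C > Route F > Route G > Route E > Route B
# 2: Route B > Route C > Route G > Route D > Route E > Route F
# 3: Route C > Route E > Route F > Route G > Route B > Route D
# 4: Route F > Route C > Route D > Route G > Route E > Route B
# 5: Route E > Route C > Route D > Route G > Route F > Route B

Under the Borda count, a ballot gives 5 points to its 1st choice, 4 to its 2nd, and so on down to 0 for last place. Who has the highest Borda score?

Route C

Borda scores:
  Route B: 0 + 5 + 1 + 0 + 0 = 6
  Route G: 2 + 3 + 2 + 2 + 2 = 11
  Route E: 1 + 1 + 4 + 1 + 5 = 12
  Route D: 5 + 2 + 0 + 3 + 3 = 13
  Route C: 4 + 4 + 5 + 4 + 4 = 21
  Route F: 3 + 0 + 3 + 5 + 1 = 12
Route C has the highest total.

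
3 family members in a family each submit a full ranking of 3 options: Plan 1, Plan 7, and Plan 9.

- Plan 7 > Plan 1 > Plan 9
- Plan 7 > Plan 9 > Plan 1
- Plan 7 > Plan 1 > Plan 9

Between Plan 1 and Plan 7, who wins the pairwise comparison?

Plan 7

Ballots ranking Plan 1 above Plan 7: 0.
Ballots ranking Plan 7 above Plan 1: 3.
Plan 7 wins the head-to-head, 3–0.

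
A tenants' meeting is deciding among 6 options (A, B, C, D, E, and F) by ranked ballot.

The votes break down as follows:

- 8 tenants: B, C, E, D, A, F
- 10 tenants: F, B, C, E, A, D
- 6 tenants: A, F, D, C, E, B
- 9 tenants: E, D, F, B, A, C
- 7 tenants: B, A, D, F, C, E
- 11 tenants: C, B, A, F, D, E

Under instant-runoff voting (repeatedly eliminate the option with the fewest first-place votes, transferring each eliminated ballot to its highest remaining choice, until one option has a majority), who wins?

Round 1: B 15, C 11, F 10, E 9, A 6, D 0. D has the fewest and is eliminated.
Round 2: B 15, C 11, F 10, E 9, A 6. A has the fewest and is eliminated.
Round 3: F 16, B 15, C 11, E 9. E has the fewest and is eliminated.
Round 4: F 25, B 15, C 11. C has the fewest and is eliminated.
Round 5: B 26, F 25. B has a majority.

B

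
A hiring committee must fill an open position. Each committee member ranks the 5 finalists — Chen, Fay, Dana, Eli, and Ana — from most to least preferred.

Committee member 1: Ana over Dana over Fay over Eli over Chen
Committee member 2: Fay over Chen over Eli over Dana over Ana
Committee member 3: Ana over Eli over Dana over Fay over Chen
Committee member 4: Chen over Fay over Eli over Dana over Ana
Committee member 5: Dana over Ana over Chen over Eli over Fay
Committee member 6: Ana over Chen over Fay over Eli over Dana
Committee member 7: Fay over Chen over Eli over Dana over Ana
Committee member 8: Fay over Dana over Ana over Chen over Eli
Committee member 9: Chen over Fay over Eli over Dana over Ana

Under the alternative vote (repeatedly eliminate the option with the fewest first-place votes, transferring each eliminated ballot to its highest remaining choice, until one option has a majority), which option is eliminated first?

Round 1: Fay 3, Ana 3, Chen 2, Dana 1, Eli 0. Eli has the fewest and is eliminated.
Round 2: Fay 3, Ana 3, Chen 2, Dana 1. Dana has the fewest and is eliminated.
Round 3: Ana 4, Fay 3, Chen 2. Chen has the fewest and is eliminated.
Round 4: Fay 5, Ana 4. Fay has a majority.

Eli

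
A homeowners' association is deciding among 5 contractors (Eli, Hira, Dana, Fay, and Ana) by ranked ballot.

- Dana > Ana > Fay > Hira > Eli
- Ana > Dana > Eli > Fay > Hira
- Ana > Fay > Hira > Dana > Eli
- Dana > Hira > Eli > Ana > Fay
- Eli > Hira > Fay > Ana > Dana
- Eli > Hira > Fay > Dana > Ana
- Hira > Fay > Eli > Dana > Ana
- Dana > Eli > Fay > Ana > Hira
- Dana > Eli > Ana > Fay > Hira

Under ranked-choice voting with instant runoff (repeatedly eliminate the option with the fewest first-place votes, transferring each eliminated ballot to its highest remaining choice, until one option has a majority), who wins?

Round 1: Dana 4, Eli 2, Ana 2, Hira 1, Fay 0. Fay has the fewest and is eliminated.
Round 2: Dana 4, Eli 2, Ana 2, Hira 1. Hira has the fewest and is eliminated.
Round 3: Dana 4, Eli 3, Ana 2. Ana has the fewest and is eliminated.
Round 4: Dana 6, Eli 3. Dana has a majority.

Dana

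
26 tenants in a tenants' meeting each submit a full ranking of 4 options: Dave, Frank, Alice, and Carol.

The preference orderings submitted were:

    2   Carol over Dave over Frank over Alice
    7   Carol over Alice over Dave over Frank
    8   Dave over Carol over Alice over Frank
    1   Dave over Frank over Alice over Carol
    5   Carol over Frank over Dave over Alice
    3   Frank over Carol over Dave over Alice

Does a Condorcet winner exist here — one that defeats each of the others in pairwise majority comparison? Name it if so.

Carol

Head-to-head results (26 voters total):
Dave vs Frank: Dave wins 18–8.
Dave vs Alice: Dave wins 19–7.
Dave vs Carol: Carol wins 17–9.
Frank vs Alice: Alice wins 15–11.
Frank vs Carol: Carol wins 22–4.
Alice vs Carol: Carol wins 25–1.
Carol beats each rival — Dave (17–9), Frank (22–4), Alice (25–1) — so Carol is the Condorcet winner.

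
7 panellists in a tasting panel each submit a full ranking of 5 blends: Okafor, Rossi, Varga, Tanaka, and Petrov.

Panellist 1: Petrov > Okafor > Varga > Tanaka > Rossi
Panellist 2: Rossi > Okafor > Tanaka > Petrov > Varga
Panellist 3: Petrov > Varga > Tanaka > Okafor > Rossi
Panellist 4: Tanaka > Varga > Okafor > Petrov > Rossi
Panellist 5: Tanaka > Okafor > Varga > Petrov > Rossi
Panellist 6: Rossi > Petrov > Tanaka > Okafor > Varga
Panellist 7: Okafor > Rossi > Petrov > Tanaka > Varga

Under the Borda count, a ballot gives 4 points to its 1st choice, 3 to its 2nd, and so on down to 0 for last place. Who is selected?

Okafor

Borda scores:
  Okafor: 3 + 3 + 1 + 2 + 3 + 1 + 4 = 17
  Rossi: 0 + 4 + 0 + 0 + 0 + 4 + 3 = 11
  Varga: 2 + 0 + 3 + 3 + 2 + 0 + 0 = 10
  Tanaka: 1 + 2 + 2 + 4 + 4 + 2 + 1 = 16
  Petrov: 4 + 1 + 4 + 1 + 1 + 3 + 2 = 16
Okafor has the highest total.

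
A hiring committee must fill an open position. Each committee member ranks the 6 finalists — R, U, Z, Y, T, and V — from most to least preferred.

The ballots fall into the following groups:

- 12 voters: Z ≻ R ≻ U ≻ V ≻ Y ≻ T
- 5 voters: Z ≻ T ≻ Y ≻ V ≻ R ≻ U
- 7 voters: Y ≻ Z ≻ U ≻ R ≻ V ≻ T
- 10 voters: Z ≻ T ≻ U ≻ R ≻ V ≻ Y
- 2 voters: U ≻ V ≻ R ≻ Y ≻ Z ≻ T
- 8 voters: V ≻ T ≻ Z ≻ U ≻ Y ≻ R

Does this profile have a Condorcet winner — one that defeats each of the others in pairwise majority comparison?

Yes

Head-to-head results (44 voters total):
R vs U: U wins 27–17.
R vs Z: Z wins 42–2.
R vs Y: R wins 24–20.
R vs T: T wins 23–21.
R vs V: R wins 29–15.
U vs Z: Z wins 42–2.
U vs Y: U wins 32–12.
U vs T: T wins 23–21.
U vs V: U wins 31–13.
Z vs Y: Z wins 35–9.
Z vs T: Z wins 36–8.
Z vs V: Z wins 34–10.
Y vs T: T wins 23–21.
Y vs V: V wins 32–12.
T vs V: V wins 29–15.
Z beats each rival — R (42–2), U (42–2), Y (35–9), T (36–8), V (34–10) — so Z is the Condorcet winner.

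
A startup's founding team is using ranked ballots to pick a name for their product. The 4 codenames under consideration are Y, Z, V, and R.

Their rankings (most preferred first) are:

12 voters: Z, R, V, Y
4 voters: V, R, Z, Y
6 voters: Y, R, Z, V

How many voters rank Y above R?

6

Ballots ranking Y above R: 6.
Ballots ranking R above Y: 12+4 = 16.
So 6 of 22 voters prefer Y to R.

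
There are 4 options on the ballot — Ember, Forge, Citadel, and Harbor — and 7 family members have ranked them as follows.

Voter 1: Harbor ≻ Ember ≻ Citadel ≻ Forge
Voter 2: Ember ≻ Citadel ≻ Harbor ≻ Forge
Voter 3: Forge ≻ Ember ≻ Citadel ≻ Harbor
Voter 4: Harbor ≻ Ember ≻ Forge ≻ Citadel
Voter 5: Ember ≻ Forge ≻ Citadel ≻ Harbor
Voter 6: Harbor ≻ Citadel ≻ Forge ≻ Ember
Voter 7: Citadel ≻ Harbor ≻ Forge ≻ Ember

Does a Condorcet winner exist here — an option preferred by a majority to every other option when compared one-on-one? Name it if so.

Head-to-head results (7 voters total):
Ember vs Forge: Ember wins 4–3.
Ember vs Citadel: Ember wins 5–2.
Ember vs Harbor: Harbor wins 4–3.
Forge vs Citadel: Citadel wins 4–3.
Forge vs Harbor: Harbor wins 5–2.
Citadel vs Harbor: Citadel wins 4–3.
No candidate beats all others: Ember beats Citadel beats Harbor beats Ember, a majority cycle.

There is no Condorcet winner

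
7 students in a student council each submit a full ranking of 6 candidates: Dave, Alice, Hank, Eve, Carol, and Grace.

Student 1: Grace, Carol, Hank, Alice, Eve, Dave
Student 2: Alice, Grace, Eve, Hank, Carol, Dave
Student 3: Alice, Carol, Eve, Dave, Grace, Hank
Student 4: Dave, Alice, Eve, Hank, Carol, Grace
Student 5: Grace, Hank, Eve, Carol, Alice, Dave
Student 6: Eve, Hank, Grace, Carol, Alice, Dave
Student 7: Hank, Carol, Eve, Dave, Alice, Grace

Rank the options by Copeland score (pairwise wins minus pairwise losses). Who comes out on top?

Eve

Pairwise results:
  Dave vs Alice: Alice wins 5–2.
  Dave vs Hank: Hank wins 5–2.
  Dave vs Eve: Eve wins 6–1.
  Dave vs Carol: Carol wins 6–1.
  Dave vs Grace: Grace wins 4–3.
  Alice vs Hank: Hank wins 4–3.
  Alice vs Eve: Alice wins 4–3.
  Alice vs Carol: Carol wins 4–3.
  Alice vs Grace: Alice wins 4–3.
  Hank vs Eve: Eve wins 4–3.
  Hank vs Carol: Hank wins 5–2.
  Hank vs Grace: Grace wins 4–3.
  Eve vs Carol: Eve wins 4–3.
  Eve vs Grace: Eve wins 4–3.
  Carol vs Grace: Grace wins 4–3.
Copeland scores (wins − losses):
  Dave: 0 − 5 = -5
  Alice: 3 − 2 = 1
  Hank: 3 − 2 = 1
  Eve: 4 − 1 = 3
  Carol: 2 − 3 = -1
  Grace: 3 − 2 = 1
Eve has the best Copeland score.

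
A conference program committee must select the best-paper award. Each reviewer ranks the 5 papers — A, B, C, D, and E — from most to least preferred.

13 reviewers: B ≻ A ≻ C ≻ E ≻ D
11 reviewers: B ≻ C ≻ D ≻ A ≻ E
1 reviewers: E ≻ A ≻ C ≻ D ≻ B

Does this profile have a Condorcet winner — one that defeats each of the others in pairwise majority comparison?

Yes

Head-to-head results (25 voters total):
A vs B: B wins 24–1.
A vs C: A wins 14–11.
A vs D: A wins 14–11.
A vs E: A wins 24–1.
B vs C: B wins 24–1.
B vs D: B wins 24–1.
B vs E: B wins 24–1.
C vs D: C wins 25–0.
C vs E: C wins 24–1.
D vs E: E wins 14–11.
B beats each rival — A (24–1), C (24–1), D (24–1), E (24–1) — so B is the Condorcet winner.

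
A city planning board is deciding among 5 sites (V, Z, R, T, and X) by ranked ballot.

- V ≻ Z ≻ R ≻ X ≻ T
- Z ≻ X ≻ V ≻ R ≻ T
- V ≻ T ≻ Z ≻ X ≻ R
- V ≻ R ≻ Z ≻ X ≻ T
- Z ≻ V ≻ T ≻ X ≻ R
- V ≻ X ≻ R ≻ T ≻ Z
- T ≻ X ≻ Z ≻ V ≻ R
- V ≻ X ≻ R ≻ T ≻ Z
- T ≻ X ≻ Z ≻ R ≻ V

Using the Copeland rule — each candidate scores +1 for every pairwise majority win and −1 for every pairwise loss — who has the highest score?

V

Pairwise results:
  V vs Z: V wins 5–4.
  V vs R: V wins 8–1.
  V vs T: V wins 7–2.
  V vs X: V wins 6–3.
  Z vs R: Z wins 6–3.
  Z vs T: T wins 5–4.
  Z vs X: Z wins 5–4.
  R vs T: R wins 5–4.
  R vs X: X wins 7–2.
  T vs X: X wins 5–4.
Copeland scores (wins − losses):
  V: 4 − 0 = 4
  Z: 2 − 2 = 0
  R: 1 − 3 = -2
  T: 1 − 3 = -2
  X: 2 − 2 = 0
V has the best Copeland score.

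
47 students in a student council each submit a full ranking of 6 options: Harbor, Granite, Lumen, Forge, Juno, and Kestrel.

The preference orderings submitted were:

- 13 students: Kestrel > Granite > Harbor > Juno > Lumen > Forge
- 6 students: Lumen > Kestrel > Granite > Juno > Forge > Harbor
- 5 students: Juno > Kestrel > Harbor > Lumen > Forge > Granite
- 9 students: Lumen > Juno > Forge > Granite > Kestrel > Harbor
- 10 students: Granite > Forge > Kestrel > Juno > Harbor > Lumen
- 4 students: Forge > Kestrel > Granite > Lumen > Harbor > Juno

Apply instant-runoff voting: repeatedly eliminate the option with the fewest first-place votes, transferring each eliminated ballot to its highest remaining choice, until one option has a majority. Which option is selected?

Round 1: Lumen 15, Kestrel 13, Granite 10, Juno 5, Forge 4, Harbor 0. Harbor has the fewest and is eliminated.
Round 2: Lumen 15, Kestrel 13, Granite 10, Juno 5, Forge 4. Forge has the fewest and is eliminated.
Round 3: Kestrel 17, Lumen 15, Granite 10, Juno 5. Juno has the fewest and is eliminated.
Round 4: Kestrel 22, Lumen 15, Granite 10. Granite has the fewest and is eliminated.
Round 5: Kestrel 32, Lumen 15. Kestrel has a majority.

Kestrel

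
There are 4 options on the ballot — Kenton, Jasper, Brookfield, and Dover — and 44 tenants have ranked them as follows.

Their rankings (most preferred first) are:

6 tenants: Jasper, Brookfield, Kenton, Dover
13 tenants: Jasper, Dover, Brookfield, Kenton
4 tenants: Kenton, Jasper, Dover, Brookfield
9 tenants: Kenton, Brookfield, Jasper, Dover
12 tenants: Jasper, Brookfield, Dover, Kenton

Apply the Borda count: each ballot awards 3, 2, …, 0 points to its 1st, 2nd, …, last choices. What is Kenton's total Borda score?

Borda scores:
  Kenton: 6·1 + 13·0 + 4·3 + 9·3 + 12·0 = 45
  Jasper: 6·3 + 13·3 + 4·2 + 9·1 + 12·3 = 110
  Brookfield: 6·2 + 13·1 + 4·0 + 9·2 + 12·2 = 67
  Dover: 6·0 + 13·2 + 4·1 + 9·0 + 12·1 = 42

45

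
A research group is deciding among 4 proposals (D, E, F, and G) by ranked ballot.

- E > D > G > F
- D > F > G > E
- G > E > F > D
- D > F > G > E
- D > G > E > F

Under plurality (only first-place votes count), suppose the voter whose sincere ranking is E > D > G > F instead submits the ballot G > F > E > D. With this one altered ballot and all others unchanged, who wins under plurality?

D

First-place totals with the altered ballot: D 3, E 0, F 0, G 2.
The winner is unchanged: still D.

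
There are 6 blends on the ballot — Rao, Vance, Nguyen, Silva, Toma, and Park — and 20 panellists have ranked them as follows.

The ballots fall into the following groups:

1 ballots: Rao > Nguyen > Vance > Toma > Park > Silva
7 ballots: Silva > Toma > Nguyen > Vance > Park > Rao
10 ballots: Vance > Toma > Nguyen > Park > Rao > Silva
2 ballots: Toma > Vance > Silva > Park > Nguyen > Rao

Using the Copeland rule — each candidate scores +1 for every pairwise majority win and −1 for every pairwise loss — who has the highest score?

Pairwise results:
  Rao vs Vance: Vance wins 19–1.
  Rao vs Nguyen: Nguyen wins 19–1.
  Rao vs Silva: Rao wins 11–9.
  Rao vs Toma: Toma wins 19–1.
  Rao vs Park: Park wins 19–1.
  Vance vs Nguyen: Vance wins 12–8.
  Vance vs Silva: Vance wins 13–7.
  Vance vs Toma: Vance wins 11–9.
  Vance vs Park: Vance wins 20–0.
  Nguyen vs Silva: Nguyen wins 11–9.
  Nguyen vs Toma: Toma wins 19–1.
  Nguyen vs Park: Nguyen wins 18–2.
  Silva vs Toma: Toma wins 13–7.
  Silva vs Park: Park wins 11–9.
  Toma vs Park: Toma wins 20–0.
Copeland scores (wins − losses):
  Rao: 1 − 4 = -3
  Vance: 5 − 0 = 5
  Nguyen: 3 − 2 = 1
  Silva: 0 − 5 = -5
  Toma: 4 − 1 = 3
  Park: 2 − 3 = -1
Vance has the best Copeland score.

Vance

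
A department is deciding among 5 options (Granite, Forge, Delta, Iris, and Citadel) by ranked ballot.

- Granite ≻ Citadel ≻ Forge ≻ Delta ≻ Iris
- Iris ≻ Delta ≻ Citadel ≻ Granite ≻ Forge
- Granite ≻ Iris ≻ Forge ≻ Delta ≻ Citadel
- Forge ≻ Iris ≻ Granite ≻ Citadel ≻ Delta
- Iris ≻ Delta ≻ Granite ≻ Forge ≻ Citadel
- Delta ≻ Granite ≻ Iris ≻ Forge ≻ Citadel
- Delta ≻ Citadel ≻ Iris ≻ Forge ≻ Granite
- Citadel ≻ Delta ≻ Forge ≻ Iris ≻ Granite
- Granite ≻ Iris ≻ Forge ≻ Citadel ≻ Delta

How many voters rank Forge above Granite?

Ballots ranking Forge above Granite: 3.
Ballots ranking Granite above Forge: 6.
So 3 of 9 voters prefer Forge to Granite.

3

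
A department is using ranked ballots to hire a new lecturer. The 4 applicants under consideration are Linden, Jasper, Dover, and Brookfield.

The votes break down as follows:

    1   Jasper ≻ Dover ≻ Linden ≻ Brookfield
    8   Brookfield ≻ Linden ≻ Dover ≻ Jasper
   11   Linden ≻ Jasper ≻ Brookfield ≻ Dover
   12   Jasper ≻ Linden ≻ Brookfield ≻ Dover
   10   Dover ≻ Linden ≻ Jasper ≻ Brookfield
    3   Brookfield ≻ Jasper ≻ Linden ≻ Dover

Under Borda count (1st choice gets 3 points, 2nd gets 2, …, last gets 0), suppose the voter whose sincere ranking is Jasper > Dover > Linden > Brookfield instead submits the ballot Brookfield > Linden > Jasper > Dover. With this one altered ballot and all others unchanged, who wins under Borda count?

Borda totals with the altered ballot: Linden 98, Jasper 75, Dover 38, Brookfield 59.
The winner is unchanged: still Linden.

Linden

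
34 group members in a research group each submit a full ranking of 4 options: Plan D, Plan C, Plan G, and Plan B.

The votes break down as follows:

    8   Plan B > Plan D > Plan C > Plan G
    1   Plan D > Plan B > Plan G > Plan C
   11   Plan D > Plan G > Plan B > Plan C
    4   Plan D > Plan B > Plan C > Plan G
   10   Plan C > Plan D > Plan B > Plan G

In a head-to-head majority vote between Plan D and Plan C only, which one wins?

Ballots ranking Plan D above Plan C: 8+1+11+4 = 24.
Ballots ranking Plan C above Plan D: 10.
Plan D wins the head-to-head, 24–10.

Plan D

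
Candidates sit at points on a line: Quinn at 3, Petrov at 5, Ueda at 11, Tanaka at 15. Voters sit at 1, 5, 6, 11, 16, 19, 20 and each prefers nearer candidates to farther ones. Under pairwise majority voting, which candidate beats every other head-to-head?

Ueda

With single-peaked preferences on a line, the Condorcet winner is the candidate closest to the median voter.
The median voter (position 11) is closest to Ueda at 11.
Check: Ueda vs Tanaka — voters closer to Ueda: 4 of 7.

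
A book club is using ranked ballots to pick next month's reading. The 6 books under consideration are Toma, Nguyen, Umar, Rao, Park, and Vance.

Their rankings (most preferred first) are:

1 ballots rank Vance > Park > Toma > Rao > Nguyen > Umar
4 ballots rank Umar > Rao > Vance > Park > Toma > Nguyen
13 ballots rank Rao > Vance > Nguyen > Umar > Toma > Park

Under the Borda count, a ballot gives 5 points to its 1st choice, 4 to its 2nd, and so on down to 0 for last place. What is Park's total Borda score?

Borda scores:
  Toma: 3 + 4·1 + 13·1 = 20
  Nguyen: 1 + 4·0 + 13·3 = 40
  Umar: 0 + 4·5 + 13·2 = 46
  Rao: 2 + 4·4 + 13·5 = 83
  Park: 4 + 4·2 + 13·0 = 12
  Vance: 5 + 4·3 + 13·4 = 69

12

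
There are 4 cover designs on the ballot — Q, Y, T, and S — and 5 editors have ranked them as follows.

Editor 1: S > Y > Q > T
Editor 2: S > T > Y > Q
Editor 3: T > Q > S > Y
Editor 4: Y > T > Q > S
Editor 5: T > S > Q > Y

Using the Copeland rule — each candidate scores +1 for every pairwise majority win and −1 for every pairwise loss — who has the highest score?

Pairwise results:
  Q vs Y: Y wins 3–2.
  Q vs T: T wins 4–1.
  Q vs S: S wins 3–2.
  Y vs T: T wins 3–2.
  Y vs S: S wins 4–1.
  T vs S: T wins 3–2.
Copeland scores (wins − losses):
  Q: 0 − 3 = -3
  Y: 1 − 2 = -1
  T: 3 − 0 = 3
  S: 2 − 1 = 1
T has the best Copeland score.

T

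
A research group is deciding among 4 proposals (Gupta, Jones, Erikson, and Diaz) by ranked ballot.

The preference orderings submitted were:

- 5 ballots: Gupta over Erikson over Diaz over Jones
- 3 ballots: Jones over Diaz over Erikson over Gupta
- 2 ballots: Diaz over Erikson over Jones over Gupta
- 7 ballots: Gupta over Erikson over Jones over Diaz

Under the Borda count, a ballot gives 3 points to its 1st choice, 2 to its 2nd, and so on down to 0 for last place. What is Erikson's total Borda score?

31

Borda scores:
  Gupta: 5·3 + 3·0 + 2·0 + 7·3 = 36
  Jones: 5·0 + 3·3 + 2·1 + 7·1 = 18
  Erikson: 5·2 + 3·1 + 2·2 + 7·2 = 31
  Diaz: 5·1 + 3·2 + 2·3 + 7·0 = 17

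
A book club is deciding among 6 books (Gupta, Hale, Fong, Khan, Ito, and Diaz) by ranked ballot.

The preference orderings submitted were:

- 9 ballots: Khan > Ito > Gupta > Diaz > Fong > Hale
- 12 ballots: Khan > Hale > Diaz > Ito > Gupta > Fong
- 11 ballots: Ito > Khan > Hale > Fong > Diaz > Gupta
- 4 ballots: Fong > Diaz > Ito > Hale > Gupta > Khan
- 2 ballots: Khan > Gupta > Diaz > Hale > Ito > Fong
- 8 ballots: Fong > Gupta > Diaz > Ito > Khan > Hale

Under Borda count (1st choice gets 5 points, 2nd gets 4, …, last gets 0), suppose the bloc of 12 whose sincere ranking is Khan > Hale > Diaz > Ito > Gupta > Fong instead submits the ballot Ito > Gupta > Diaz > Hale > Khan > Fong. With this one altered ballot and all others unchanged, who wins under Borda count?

Ito

Borda totals with the altered ballot: Gupta 119, Hale 69, Fong 91, Khan 119, Ito 181, Diaz 111.
The switch changes the winner from Khan to Ito.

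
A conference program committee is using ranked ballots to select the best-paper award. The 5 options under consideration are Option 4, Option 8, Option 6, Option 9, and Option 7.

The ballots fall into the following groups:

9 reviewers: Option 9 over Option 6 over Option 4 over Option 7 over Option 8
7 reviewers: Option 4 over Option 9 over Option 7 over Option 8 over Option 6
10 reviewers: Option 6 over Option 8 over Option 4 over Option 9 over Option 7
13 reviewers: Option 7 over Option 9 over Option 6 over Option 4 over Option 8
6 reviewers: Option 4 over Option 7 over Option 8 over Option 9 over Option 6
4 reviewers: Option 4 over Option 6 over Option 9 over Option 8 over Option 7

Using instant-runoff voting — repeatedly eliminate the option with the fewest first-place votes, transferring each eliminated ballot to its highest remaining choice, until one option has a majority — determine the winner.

Option 6

Round 1: Option 4 17, Option 7 13, Option 6 10, Option 9 9, Option 8 0. Option 8 has the fewest and is eliminated.
Round 2: Option 4 17, Option 7 13, Option 6 10, Option 9 9. Option 9 has the fewest and is eliminated.
Round 3: Option 6 19, Option 4 17, Option 7 13. Option 7 has the fewest and is eliminated.
Round 4: Option 6 32, Option 4 17. Option 6 has a majority.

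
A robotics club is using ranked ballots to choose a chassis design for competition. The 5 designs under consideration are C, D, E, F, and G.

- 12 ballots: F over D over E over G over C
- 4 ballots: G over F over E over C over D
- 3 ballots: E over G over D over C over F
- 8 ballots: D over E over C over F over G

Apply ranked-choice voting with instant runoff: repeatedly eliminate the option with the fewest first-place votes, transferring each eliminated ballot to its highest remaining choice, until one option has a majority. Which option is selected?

Round 1: F 12, D 8, G 4, E 3, C 0. C has the fewest and is eliminated.
Round 2: F 12, D 8, G 4, E 3. E has the fewest and is eliminated.
Round 3: F 12, D 8, G 7. G has the fewest and is eliminated.
Round 4: F 16, D 11. F has a majority.

F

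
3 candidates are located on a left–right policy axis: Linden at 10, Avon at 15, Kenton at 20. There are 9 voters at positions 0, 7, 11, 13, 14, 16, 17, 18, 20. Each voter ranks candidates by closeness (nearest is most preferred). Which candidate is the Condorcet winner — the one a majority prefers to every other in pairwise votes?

Avon

With single-peaked preferences on a line, the Condorcet winner is the candidate closest to the median voter.
The median voter (position 14) is closest to Avon at 15.
Check: Avon vs Linden — voters closer to Avon: 6 of 9.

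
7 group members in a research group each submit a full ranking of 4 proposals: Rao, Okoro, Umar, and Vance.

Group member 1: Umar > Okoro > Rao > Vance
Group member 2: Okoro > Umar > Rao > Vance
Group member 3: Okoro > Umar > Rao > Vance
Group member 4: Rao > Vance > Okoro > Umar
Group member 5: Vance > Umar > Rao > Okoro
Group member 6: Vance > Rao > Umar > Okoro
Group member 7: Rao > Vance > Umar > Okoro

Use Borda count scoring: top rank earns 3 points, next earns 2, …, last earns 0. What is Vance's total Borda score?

10

Borda scores:
  Rao: 1 + 1 + 1 + 3 + 1 + 2 + 3 = 12
  Okoro: 2 + 3 + 3 + 1 + 0 + 0 + 0 = 9
  Umar: 3 + 2 + 2 + 0 + 2 + 1 + 1 = 11
  Vance: 0 + 0 + 0 + 2 + 3 + 3 + 2 = 10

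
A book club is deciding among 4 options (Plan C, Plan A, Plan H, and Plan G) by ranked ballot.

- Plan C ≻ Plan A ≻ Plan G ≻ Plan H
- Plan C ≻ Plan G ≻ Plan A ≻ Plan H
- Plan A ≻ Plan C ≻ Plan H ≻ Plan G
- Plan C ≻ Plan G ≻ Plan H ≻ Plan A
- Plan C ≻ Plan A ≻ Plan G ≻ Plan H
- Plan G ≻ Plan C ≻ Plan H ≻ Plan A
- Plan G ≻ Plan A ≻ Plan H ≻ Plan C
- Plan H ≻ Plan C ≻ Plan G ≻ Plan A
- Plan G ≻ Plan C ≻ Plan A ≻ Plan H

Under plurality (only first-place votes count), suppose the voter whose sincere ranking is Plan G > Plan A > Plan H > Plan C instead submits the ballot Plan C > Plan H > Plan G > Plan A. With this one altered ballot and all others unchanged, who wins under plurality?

Plan C

First-place totals with the altered ballot: Plan C 5, Plan A 1, Plan H 1, Plan G 2.
The winner is unchanged: still Plan C.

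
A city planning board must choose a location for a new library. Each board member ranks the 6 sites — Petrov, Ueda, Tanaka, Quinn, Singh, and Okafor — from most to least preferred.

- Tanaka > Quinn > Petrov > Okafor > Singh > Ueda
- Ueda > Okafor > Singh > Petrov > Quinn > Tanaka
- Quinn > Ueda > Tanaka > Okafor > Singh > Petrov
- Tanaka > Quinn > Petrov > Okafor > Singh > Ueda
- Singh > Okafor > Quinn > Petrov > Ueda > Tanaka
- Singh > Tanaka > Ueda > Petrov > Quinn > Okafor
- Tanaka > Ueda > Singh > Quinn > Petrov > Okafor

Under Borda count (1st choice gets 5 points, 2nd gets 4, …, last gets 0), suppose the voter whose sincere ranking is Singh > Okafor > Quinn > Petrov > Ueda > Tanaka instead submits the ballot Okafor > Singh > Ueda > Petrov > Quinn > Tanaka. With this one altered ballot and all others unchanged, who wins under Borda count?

Borda totals with the altered ballot: Petrov 13, Ueda 19, Tanaka 22, Quinn 18, Singh 18, Okafor 15.
The winner is unchanged: still Tanaka.

Tanaka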